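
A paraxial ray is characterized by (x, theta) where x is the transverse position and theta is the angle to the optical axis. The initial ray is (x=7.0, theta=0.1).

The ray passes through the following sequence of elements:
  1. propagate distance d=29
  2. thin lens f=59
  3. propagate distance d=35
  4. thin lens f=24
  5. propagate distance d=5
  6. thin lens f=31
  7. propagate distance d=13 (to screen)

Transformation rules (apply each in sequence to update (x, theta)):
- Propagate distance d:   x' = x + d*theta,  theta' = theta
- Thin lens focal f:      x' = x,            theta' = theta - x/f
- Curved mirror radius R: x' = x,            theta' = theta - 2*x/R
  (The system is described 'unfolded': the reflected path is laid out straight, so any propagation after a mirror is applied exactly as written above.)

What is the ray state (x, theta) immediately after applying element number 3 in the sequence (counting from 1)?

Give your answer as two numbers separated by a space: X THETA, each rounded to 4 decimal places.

Initial: x=7.0000 theta=0.1000
After 1 (propagate distance d=29): x=9.9000 theta=0.1000
After 2 (thin lens f=59): x=9.9000 theta=-4/59 (≈-0.0678)
After 3 (propagate distance d=35): x=4441/590 (≈7.5271) theta=-4/59 (≈-0.0678)
Rounded to 4 decimal places: x = 7.5271, theta = -0.0678

Answer: 7.5271 -0.0678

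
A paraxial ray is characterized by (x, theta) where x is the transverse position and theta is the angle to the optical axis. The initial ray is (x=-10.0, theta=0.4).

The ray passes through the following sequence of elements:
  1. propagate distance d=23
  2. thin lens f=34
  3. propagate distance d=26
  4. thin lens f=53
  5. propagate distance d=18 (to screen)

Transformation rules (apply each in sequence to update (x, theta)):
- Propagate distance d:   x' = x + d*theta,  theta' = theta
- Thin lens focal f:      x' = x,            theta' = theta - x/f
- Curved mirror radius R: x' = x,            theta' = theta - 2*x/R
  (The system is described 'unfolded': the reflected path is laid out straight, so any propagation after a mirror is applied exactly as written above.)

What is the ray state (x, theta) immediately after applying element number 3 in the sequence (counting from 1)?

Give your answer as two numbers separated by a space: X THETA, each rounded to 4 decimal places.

Answer: 10.2118 0.4235

Derivation:
Initial: x=-10.0000 theta=0.4000
After 1 (propagate distance d=23): x=-0.8000 theta=0.4000
After 2 (thin lens f=34): x=-0.8000 theta=36/85 (≈0.4235)
After 3 (propagate distance d=26): x=868/85 (≈10.2118) theta=36/85 (≈0.4235)
Rounded to 4 decimal places: x = 10.2118, theta = 0.4235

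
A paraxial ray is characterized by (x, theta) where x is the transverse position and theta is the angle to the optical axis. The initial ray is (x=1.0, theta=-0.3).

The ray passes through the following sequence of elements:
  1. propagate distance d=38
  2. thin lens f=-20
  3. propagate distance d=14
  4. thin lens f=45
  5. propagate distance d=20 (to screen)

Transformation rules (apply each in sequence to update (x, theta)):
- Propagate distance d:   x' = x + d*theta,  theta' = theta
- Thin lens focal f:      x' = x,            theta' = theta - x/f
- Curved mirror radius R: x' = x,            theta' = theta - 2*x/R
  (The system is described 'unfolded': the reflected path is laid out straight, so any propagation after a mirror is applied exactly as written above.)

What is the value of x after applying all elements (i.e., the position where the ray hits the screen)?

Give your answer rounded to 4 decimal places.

Answer: -28.5556

Derivation:
Initial: x=1.0000 theta=-0.3000
After 1 (propagate distance d=38): x=-10.4000 theta=-0.3000
After 2 (thin lens f=-20): x=-10.4000 theta=-0.8200
After 3 (propagate distance d=14): x=-21.8800 theta=-0.8200
After 4 (thin lens f=45): x=-21.8800 theta=-751/2250 (≈-0.3338)
After 5 (propagate distance d=20 (to screen)): x=-257/9 (≈-28.5556) theta=-751/2250 (≈-0.3338)
Rounded to 4 decimal places: x = -28.5556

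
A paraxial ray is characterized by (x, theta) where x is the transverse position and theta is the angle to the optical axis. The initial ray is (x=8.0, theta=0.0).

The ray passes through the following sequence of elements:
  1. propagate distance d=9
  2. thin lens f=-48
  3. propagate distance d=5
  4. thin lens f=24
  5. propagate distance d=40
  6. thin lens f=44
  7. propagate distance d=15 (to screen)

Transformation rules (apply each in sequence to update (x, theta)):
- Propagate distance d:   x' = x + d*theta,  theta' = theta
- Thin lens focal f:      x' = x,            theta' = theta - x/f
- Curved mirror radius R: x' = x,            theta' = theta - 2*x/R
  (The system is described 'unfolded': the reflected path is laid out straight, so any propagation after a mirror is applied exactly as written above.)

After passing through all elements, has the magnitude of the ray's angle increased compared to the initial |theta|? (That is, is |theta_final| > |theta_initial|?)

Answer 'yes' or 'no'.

Answer: yes

Derivation:
Initial: x=8.0000 theta=0.0000
After 1 (propagate distance d=9): x=8.0000 theta=0.0000
After 2 (thin lens f=-48): x=8.0000 theta=1/6 (≈0.1667)
After 3 (propagate distance d=5): x=53/6 (≈8.8333) theta=1/6 (≈0.1667)
After 4 (thin lens f=24): x=53/6 (≈8.8333) theta=-29/144 (≈-0.2014)
After 5 (propagate distance d=40): x=7/9 (≈0.7778) theta=-29/144 (≈-0.2014)
After 6 (thin lens f=44): x=7/9 (≈0.7778) theta=-347/1584 (≈-0.2191)
After 7 (propagate distance d=15 (to screen)): x=-3973/1584 (≈-2.5082) theta=-347/1584 (≈-0.2191)
|theta_initial|=0.0000 |theta_final|=347/1584 (≈0.2191) -> increased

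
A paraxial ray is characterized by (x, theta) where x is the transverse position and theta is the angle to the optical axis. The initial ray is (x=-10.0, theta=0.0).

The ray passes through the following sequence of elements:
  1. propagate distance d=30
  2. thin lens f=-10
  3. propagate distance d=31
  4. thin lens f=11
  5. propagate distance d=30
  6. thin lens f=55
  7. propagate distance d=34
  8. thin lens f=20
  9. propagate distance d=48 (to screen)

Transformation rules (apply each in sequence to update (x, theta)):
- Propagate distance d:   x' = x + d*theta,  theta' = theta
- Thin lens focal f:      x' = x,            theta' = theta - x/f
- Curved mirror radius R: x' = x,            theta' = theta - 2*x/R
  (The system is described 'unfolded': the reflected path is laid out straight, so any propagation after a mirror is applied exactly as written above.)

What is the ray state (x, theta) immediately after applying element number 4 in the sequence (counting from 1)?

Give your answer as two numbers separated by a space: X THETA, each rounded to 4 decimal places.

Answer: -41.0000 2.7273

Derivation:
Initial: x=-10.0000 theta=0.0000
After 1 (propagate distance d=30): x=-10.0000 theta=0.0000
After 2 (thin lens f=-10): x=-10.0000 theta=-1.0000
After 3 (propagate distance d=31): x=-41.0000 theta=-1.0000
After 4 (thin lens f=11): x=-41.0000 theta=30/11 (≈2.7273)
Rounded to 4 decimal places: x = -41.0000, theta = 2.7273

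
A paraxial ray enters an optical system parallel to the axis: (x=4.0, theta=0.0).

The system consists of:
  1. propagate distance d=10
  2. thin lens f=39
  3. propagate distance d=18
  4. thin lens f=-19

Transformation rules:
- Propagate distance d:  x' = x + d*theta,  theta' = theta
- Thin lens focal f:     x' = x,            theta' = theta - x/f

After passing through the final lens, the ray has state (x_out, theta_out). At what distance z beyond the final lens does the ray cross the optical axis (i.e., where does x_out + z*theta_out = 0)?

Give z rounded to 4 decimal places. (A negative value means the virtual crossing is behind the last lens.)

Answer: -199.5000

Derivation:
Initial: x=4.0000 theta=0.0000
After 1 (propagate distance d=10): x=4.0000 theta=0.0000
After 2 (thin lens f=39): x=4.0000 theta=-4/39 (≈-0.1026)
After 3 (propagate distance d=18): x=28/13 (≈2.1538) theta=-4/39 (≈-0.1026)
After 4 (thin lens f=-19): x=28/13 (≈2.1538) theta=8/741 (≈0.0108)
z_focus = -x_out/theta_out = -(28/13)/(8/741) = -199.5000
Rounded to 4 decimal places: z = -199.5000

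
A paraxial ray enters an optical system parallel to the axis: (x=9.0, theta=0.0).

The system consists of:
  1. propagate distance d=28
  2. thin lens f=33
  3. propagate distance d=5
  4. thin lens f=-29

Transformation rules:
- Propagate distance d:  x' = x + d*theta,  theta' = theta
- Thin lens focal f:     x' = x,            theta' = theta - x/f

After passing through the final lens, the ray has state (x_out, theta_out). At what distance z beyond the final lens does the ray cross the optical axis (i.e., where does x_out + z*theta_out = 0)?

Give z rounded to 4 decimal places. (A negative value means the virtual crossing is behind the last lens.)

Answer: 812.0000

Derivation:
Initial: x=9.0000 theta=0.0000
After 1 (propagate distance d=28): x=9.0000 theta=0.0000
After 2 (thin lens f=33): x=9.0000 theta=-3/11 (≈-0.2727)
After 3 (propagate distance d=5): x=84/11 (≈7.6364) theta=-3/11 (≈-0.2727)
After 4 (thin lens f=-29): x=84/11 (≈7.6364) theta=-3/319 (≈-0.0094)
z_focus = -x_out/theta_out = -(84/11)/(-3/319) = 812.0000
Rounded to 4 decimal places: z = 812.0000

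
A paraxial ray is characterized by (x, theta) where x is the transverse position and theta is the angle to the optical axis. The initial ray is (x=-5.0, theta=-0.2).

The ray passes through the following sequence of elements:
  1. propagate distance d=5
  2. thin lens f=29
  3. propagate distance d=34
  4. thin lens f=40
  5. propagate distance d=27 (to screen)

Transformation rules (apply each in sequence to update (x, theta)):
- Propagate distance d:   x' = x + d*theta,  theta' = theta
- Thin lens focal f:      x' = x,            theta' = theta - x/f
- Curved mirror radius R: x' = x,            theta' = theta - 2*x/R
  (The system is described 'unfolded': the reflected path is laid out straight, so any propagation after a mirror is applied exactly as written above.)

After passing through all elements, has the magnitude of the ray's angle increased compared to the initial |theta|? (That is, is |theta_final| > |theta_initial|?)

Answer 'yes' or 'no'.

Answer: no

Derivation:
Initial: x=-5.0000 theta=-0.2000
After 1 (propagate distance d=5): x=-6.0000 theta=-0.2000
After 2 (thin lens f=29): x=-6.0000 theta=1/145 (≈0.0069)
After 3 (propagate distance d=34): x=-836/145 (≈-5.7655) theta=1/145 (≈0.0069)
After 4 (thin lens f=40): x=-836/145 (≈-5.7655) theta=219/1450 (≈0.1510)
After 5 (propagate distance d=27 (to screen)): x=-2447/1450 (≈-1.6876) theta=219/1450 (≈0.1510)
|theta_initial|=0.2000 |theta_final|=219/1450 (≈0.1510) -> not increased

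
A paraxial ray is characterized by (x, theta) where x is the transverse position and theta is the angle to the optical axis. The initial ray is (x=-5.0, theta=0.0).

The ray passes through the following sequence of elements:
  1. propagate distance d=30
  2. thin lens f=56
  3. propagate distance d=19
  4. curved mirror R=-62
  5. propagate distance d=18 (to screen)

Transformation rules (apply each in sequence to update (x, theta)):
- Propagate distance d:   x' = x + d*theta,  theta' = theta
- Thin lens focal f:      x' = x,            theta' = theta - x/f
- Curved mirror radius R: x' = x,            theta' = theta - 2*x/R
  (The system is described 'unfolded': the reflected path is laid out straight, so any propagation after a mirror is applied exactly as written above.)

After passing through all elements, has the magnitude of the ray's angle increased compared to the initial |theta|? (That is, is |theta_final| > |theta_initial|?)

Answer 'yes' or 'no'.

Initial: x=-5.0000 theta=0.0000
After 1 (propagate distance d=30): x=-5.0000 theta=0.0000
After 2 (thin lens f=56): x=-5.0000 theta=5/56 (≈0.0893)
After 3 (propagate distance d=19): x=-185/56 (≈-3.3036) theta=5/56 (≈0.0893)
After 4 (curved mirror R=-62): x=-185/56 (≈-3.3036) theta=-15/868 (≈-0.0173)
After 5 (propagate distance d=18 (to screen)): x=-6275/1736 (≈-3.6146) theta=-15/868 (≈-0.0173)
|theta_initial|=0.0000 |theta_final|=15/868 (≈0.0173) -> increased

Answer: yes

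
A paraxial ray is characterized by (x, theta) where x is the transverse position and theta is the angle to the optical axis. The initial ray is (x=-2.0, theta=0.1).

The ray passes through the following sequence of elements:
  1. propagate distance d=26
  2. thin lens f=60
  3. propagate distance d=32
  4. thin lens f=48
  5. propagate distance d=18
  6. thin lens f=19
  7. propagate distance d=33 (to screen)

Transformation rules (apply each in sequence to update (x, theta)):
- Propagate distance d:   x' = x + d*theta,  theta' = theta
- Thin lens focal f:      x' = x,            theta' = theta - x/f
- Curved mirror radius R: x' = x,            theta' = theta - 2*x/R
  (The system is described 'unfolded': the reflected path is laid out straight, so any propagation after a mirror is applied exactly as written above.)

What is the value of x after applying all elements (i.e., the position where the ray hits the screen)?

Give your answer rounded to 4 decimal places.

Answer: -2.2188

Derivation:
Initial: x=-2.0000 theta=0.1000
After 1 (propagate distance d=26): x=0.6000 theta=0.1000
After 2 (thin lens f=60): x=0.6000 theta=0.0900
After 3 (propagate distance d=32): x=3.4800 theta=0.0900
After 4 (thin lens f=48): x=3.4800 theta=0.0175
After 5 (propagate distance d=18): x=3.7950 theta=0.0175
After 6 (thin lens f=19): x=3.7950 theta=-277/1520 (≈-0.1822)
After 7 (propagate distance d=33 (to screen)): x=-16863/7600 (≈-2.2188) theta=-277/1520 (≈-0.1822)
Rounded to 4 decimal places: x = -2.2188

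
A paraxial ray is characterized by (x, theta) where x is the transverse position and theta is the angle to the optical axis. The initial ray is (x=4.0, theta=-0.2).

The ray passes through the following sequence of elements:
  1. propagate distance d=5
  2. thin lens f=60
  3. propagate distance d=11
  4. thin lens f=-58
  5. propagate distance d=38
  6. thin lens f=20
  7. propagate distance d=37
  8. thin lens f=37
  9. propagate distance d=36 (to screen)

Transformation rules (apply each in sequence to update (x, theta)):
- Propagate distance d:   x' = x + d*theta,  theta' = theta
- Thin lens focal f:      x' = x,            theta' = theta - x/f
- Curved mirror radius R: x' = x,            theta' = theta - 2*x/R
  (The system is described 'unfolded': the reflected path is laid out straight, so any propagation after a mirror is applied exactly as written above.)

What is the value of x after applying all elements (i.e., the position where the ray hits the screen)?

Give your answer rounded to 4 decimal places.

Initial: x=4.0000 theta=-0.2000
After 1 (propagate distance d=5): x=3.0000 theta=-0.2000
After 2 (thin lens f=60): x=3.0000 theta=-0.2500
After 3 (propagate distance d=11): x=0.2500 theta=-0.2500
After 4 (thin lens f=-58): x=0.2500 theta=-57/232 (≈-0.2457)
After 5 (propagate distance d=38): x=-527/58 (≈-9.0862) theta=-57/232 (≈-0.2457)
After 6 (thin lens f=20): x=-527/58 (≈-9.0862) theta=121/580 (≈0.2086)
After 7 (propagate distance d=37): x=-793/580 (≈-1.3672) theta=121/580 (≈0.2086)
After 8 (thin lens f=37): x=-793/580 (≈-1.3672) theta=527/2146 (≈0.2456)
After 9 (propagate distance d=36 (to screen)): x=160379/21460 (≈7.4734) theta=527/2146 (≈0.2456)
Rounded to 4 decimal places: x = 7.4734

Answer: 7.4734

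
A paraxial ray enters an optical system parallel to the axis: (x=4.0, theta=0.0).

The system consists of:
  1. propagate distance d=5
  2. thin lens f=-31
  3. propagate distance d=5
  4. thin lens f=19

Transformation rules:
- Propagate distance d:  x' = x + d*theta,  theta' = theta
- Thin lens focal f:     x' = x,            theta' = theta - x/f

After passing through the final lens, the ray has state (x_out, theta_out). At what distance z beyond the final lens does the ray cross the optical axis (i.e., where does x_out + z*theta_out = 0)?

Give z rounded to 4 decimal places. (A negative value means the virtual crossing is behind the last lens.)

Answer: 40.2353

Derivation:
Initial: x=4.0000 theta=0.0000
After 1 (propagate distance d=5): x=4.0000 theta=0.0000
After 2 (thin lens f=-31): x=4.0000 theta=4/31 (≈0.1290)
After 3 (propagate distance d=5): x=144/31 (≈4.6452) theta=4/31 (≈0.1290)
After 4 (thin lens f=19): x=144/31 (≈4.6452) theta=-68/589 (≈-0.1154)
z_focus = -x_out/theta_out = -(144/31)/(-68/589) = 684/17 ≈ 40.2353
Rounded to 4 decimal places: z = 40.2353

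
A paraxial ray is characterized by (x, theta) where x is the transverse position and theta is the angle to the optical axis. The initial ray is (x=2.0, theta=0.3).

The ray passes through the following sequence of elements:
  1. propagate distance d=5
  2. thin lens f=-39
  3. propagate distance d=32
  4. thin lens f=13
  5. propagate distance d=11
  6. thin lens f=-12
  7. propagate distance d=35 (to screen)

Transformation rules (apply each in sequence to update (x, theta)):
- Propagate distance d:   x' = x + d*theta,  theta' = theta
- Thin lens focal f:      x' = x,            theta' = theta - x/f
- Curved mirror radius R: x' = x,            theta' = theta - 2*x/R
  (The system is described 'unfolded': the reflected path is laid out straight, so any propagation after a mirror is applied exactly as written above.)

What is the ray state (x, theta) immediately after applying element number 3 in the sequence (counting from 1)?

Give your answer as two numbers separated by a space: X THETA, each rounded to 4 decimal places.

Initial: x=2.0000 theta=0.3000
After 1 (propagate distance d=5): x=3.5000 theta=0.3000
After 2 (thin lens f=-39): x=3.5000 theta=76/195 (≈0.3897)
After 3 (propagate distance d=32): x=6229/390 (≈15.9718) theta=76/195 (≈0.3897)
Rounded to 4 decimal places: x = 15.9718, theta = 0.3897

Answer: 15.9718 0.3897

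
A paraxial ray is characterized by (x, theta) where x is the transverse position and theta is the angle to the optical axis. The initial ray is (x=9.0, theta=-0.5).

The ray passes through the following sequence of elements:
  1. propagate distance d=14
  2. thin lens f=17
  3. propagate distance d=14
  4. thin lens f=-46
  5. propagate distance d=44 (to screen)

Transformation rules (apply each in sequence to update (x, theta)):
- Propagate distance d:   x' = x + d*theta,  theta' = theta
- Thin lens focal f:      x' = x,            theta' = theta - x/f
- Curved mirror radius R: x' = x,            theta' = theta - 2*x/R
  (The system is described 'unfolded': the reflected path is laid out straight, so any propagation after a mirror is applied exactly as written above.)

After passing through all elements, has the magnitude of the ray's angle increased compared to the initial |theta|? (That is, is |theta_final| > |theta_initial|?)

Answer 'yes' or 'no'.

Answer: yes

Derivation:
Initial: x=9.0000 theta=-0.5000
After 1 (propagate distance d=14): x=2.0000 theta=-0.5000
After 2 (thin lens f=17): x=2.0000 theta=-21/34 (≈-0.6176)
After 3 (propagate distance d=14): x=-113/17 (≈-6.6471) theta=-21/34 (≈-0.6176)
After 4 (thin lens f=-46): x=-113/17 (≈-6.6471) theta=-298/391 (≈-0.7621)
After 5 (propagate distance d=44 (to screen)): x=-15711/391 (≈-40.1816) theta=-298/391 (≈-0.7621)
|theta_initial|=0.5000 |theta_final|=298/391 (≈0.7621) -> increased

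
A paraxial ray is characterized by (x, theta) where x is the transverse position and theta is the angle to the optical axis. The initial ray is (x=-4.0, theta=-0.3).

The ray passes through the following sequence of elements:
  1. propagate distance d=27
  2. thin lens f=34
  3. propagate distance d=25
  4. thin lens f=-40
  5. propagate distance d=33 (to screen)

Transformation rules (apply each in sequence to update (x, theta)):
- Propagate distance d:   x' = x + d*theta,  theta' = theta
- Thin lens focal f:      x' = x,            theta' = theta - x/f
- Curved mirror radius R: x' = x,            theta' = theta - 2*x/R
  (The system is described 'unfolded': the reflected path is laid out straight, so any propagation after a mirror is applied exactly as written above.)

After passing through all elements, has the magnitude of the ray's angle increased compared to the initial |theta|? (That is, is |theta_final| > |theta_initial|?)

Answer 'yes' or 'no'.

Answer: no

Derivation:
Initial: x=-4.0000 theta=-0.3000
After 1 (propagate distance d=27): x=-12.1000 theta=-0.3000
After 2 (thin lens f=34): x=-12.1000 theta=19/340 (≈0.0559)
After 3 (propagate distance d=25): x=-3639/340 (≈-10.7029) theta=19/340 (≈0.0559)
After 4 (thin lens f=-40): x=-3639/340 (≈-10.7029) theta=-2879/13600 (≈-0.2117)
After 5 (propagate distance d=33 (to screen)): x=-14151/800 (≈-17.6888) theta=-2879/13600 (≈-0.2117)
|theta_initial|=0.3000 |theta_final|=2879/13600 (≈0.2117) -> not increased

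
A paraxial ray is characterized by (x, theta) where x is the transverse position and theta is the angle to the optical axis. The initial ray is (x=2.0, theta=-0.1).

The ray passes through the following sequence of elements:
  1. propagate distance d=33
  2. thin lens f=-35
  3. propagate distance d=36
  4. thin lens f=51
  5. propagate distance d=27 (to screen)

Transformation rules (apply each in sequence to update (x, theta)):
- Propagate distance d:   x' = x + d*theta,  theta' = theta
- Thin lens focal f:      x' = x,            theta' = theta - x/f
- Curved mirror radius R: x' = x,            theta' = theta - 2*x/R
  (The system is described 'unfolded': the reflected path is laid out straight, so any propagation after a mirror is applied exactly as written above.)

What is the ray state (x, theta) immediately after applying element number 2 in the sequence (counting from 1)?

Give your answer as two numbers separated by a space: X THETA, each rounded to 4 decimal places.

Initial: x=2.0000 theta=-0.1000
After 1 (propagate distance d=33): x=-1.3000 theta=-0.1000
After 2 (thin lens f=-35): x=-1.3000 theta=-24/175 (≈-0.1371)
Rounded to 4 decimal places: x = -1.3000, theta = -0.1371

Answer: -1.3000 -0.1371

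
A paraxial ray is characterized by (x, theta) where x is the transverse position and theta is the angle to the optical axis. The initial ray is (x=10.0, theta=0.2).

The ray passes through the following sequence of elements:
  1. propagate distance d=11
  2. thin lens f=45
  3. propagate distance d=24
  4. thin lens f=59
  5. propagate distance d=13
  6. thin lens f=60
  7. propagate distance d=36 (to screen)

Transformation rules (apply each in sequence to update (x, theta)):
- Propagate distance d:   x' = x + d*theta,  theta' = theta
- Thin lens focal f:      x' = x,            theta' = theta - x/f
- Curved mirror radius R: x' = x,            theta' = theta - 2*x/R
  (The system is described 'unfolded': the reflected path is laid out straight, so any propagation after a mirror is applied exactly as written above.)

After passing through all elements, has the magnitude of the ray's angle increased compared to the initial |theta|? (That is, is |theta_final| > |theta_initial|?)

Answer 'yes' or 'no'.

Answer: yes

Derivation:
Initial: x=10.0000 theta=0.2000
After 1 (propagate distance d=11): x=12.2000 theta=0.2000
After 2 (thin lens f=45): x=12.2000 theta=-16/225 (≈-0.0711)
After 3 (propagate distance d=24): x=787/75 (≈10.4933) theta=-16/225 (≈-0.0711)
After 4 (thin lens f=59): x=787/75 (≈10.4933) theta=-661/2655 (≈-0.2490)
After 5 (propagate distance d=13): x=96334/13275 (≈7.2568) theta=-661/2655 (≈-0.2490)
After 6 (thin lens f=60): x=96334/13275 (≈7.2568) theta=-147317/398250 (≈-0.3699)
After 7 (propagate distance d=36 (to screen)): x=-402232/66375 (≈-6.0600) theta=-147317/398250 (≈-0.3699)
|theta_initial|=0.2000 |theta_final|=147317/398250 (≈0.3699) -> increased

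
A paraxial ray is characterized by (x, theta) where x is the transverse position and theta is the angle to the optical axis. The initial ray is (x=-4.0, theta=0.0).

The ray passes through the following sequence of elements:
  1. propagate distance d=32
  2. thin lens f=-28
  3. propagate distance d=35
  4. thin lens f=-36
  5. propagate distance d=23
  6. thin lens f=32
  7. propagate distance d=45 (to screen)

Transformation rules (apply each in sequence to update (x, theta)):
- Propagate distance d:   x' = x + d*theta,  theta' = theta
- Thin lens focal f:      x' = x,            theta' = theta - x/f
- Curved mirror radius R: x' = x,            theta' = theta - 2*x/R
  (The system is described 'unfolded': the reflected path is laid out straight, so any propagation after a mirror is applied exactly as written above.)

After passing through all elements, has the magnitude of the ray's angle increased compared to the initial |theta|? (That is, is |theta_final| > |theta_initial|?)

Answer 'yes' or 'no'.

Initial: x=-4.0000 theta=0.0000
After 1 (propagate distance d=32): x=-4.0000 theta=0.0000
After 2 (thin lens f=-28): x=-4.0000 theta=-1/7 (≈-0.1429)
After 3 (propagate distance d=35): x=-9.0000 theta=-1/7 (≈-0.1429)
After 4 (thin lens f=-36): x=-9.0000 theta=-11/28 (≈-0.3929)
After 5 (propagate distance d=23): x=-505/28 (≈-18.0357) theta=-11/28 (≈-0.3929)
After 6 (thin lens f=32): x=-505/28 (≈-18.0357) theta=153/896 (≈0.1708)
After 7 (propagate distance d=45 (to screen)): x=-1325/128 (≈-10.3516) theta=153/896 (≈0.1708)
|theta_initial|=0.0000 |theta_final|=153/896 (≈0.1708) -> increased

Answer: yes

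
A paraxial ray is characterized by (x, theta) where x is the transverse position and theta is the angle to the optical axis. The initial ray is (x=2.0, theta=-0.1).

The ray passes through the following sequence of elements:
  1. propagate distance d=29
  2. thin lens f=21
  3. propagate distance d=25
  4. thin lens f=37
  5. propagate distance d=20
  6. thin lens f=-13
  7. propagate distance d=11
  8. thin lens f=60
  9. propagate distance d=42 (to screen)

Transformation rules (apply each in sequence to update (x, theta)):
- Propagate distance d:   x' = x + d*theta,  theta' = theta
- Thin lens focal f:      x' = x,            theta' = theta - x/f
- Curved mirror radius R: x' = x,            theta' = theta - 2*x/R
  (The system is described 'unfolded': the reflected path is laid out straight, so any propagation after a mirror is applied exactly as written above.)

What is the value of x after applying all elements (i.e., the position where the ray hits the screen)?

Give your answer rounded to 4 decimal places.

Initial: x=2.0000 theta=-0.1000
After 1 (propagate distance d=29): x=-0.9000 theta=-0.1000
After 2 (thin lens f=21): x=-0.9000 theta=-2/35 (≈-0.0571)
After 3 (propagate distance d=25): x=-163/70 (≈-2.3286) theta=-2/35 (≈-0.0571)
After 4 (thin lens f=37): x=-163/70 (≈-2.3286) theta=3/518 (≈0.0058)
After 5 (propagate distance d=20): x=-5731/2590 (≈-2.2127) theta=3/518 (≈0.0058)
After 6 (thin lens f=-13): x=-5731/2590 (≈-2.2127) theta=-2768/16835 (≈-0.1644)
After 7 (propagate distance d=11): x=-135399/33670 (≈-4.0214) theta=-2768/16835 (≈-0.1644)
After 8 (thin lens f=60): x=-135399/33670 (≈-4.0214) theta=-65587/673400 (≈-0.0974)
After 9 (propagate distance d=42 (to screen)): x=-2731317/336700 (≈-8.1120) theta=-65587/673400 (≈-0.0974)
Rounded to 4 decimal places: x = -8.1120

Answer: -8.1120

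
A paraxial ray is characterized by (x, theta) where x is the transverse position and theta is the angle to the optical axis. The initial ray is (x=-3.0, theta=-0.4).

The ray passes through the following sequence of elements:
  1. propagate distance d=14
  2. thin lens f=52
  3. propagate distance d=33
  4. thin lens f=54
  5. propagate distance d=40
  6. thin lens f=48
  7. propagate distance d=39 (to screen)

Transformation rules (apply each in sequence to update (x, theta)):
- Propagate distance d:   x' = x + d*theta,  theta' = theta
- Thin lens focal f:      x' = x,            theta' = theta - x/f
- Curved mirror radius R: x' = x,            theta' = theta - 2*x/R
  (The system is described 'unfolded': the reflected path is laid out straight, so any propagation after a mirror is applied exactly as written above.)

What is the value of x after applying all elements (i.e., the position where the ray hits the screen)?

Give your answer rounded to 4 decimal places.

Answer: 0.0987

Derivation:
Initial: x=-3.0000 theta=-0.4000
After 1 (propagate distance d=14): x=-8.6000 theta=-0.4000
After 2 (thin lens f=52): x=-8.6000 theta=-61/260 (≈-0.2346)
After 3 (propagate distance d=33): x=-4249/260 (≈-16.3423) theta=-61/260 (≈-0.2346)
After 4 (thin lens f=54): x=-4249/260 (≈-16.3423) theta=191/2808 (≈0.0680)
After 5 (propagate distance d=40): x=-95623/7020 (≈-13.6215) theta=191/2808 (≈0.0680)
After 6 (thin lens f=48): x=-95623/7020 (≈-13.6215) theta=118543/336960 (≈0.3518)
After 7 (propagate distance d=39 (to screen)): x=3697/37440 (≈0.0987) theta=118543/336960 (≈0.3518)
Rounded to 4 decimal places: x = 0.0987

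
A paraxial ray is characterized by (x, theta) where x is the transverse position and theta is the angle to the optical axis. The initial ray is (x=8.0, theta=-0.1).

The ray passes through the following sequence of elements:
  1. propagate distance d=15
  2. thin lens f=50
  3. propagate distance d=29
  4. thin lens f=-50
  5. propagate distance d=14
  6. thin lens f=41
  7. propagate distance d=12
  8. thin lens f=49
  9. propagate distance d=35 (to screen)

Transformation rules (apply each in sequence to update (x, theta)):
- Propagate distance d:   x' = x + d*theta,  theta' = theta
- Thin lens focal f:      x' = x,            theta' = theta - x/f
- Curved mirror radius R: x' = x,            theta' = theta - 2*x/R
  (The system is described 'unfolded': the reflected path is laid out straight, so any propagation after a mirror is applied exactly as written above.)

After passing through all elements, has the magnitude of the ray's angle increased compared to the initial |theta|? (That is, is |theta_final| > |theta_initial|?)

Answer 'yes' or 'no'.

Initial: x=8.0000 theta=-0.1000
After 1 (propagate distance d=15): x=6.5000 theta=-0.1000
After 2 (thin lens f=50): x=6.5000 theta=-0.2300
After 3 (propagate distance d=29): x=-0.1700 theta=-0.2300
After 4 (thin lens f=-50): x=-0.1700 theta=-0.2334
After 5 (propagate distance d=14): x=-3.4376 theta=-0.2334
After 6 (thin lens f=41): x=-3.4376 theta=-30659/205000 (≈-0.1496)
After 7 (propagate distance d=12): x=-134077/25625 (≈-5.2323) theta=-30659/205000 (≈-0.1496)
After 8 (thin lens f=49): x=-134077/25625 (≈-5.2323) theta=-17187/401800 (≈-0.0428)
After 9 (propagate distance d=35 (to screen)): x=-9656687/1435000 (≈-6.7294) theta=-17187/401800 (≈-0.0428)
|theta_initial|=0.1000 |theta_final|=17187/401800 (≈0.0428) -> not increased

Answer: no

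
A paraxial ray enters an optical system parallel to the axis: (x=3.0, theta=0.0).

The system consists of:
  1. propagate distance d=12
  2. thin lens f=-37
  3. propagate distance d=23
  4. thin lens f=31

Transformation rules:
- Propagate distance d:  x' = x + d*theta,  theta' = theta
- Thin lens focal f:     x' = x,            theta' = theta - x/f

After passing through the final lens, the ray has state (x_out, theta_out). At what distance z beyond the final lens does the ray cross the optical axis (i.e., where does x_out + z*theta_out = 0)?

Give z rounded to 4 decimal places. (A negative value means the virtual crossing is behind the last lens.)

Answer: 64.1379

Derivation:
Initial: x=3.0000 theta=0.0000
After 1 (propagate distance d=12): x=3.0000 theta=0.0000
After 2 (thin lens f=-37): x=3.0000 theta=3/37 (≈0.0811)
After 3 (propagate distance d=23): x=180/37 (≈4.8649) theta=3/37 (≈0.0811)
After 4 (thin lens f=31): x=180/37 (≈4.8649) theta=-87/1147 (≈-0.0759)
z_focus = -x_out/theta_out = -(180/37)/(-87/1147) = 1860/29 ≈ 64.1379
Rounded to 4 decimal places: z = 64.1379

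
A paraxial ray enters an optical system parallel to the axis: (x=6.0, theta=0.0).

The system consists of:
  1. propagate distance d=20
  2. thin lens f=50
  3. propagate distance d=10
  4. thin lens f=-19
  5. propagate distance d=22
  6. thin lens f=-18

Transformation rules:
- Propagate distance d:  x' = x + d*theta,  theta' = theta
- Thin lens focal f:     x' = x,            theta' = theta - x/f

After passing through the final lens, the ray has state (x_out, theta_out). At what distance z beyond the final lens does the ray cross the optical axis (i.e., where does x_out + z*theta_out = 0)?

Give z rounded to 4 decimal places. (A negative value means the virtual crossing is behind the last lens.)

Answer: -13.7475

Derivation:
Initial: x=6.0000 theta=0.0000
After 1 (propagate distance d=20): x=6.0000 theta=0.0000
After 2 (thin lens f=50): x=6.0000 theta=-0.1200
After 3 (propagate distance d=10): x=4.8000 theta=-0.1200
After 4 (thin lens f=-19): x=4.8000 theta=63/475 (≈0.1326)
After 5 (propagate distance d=22): x=3666/475 (≈7.7179) theta=63/475 (≈0.1326)
After 6 (thin lens f=-18): x=3666/475 (≈7.7179) theta=32/57 (≈0.5614)
z_focus = -x_out/theta_out = -(3666/475)/(32/57) = -13.7475
Rounded to 4 decimal places: z = -13.7475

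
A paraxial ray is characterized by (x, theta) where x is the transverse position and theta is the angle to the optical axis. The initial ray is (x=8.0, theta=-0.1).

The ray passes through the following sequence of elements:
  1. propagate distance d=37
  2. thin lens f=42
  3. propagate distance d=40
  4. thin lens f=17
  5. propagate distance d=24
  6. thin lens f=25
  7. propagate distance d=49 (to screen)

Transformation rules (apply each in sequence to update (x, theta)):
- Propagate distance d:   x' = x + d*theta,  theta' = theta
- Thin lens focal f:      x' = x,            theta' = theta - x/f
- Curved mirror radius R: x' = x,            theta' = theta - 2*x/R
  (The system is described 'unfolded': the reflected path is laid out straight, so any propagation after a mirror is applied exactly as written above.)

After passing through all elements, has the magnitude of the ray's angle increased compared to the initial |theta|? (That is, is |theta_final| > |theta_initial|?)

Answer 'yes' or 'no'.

Initial: x=8.0000 theta=-0.1000
After 1 (propagate distance d=37): x=4.3000 theta=-0.1000
After 2 (thin lens f=42): x=4.3000 theta=-17/84 (≈-0.2024)
After 3 (propagate distance d=40): x=-797/210 (≈-3.7952) theta=-17/84 (≈-0.2024)
After 4 (thin lens f=17): x=-797/210 (≈-3.7952) theta=149/7140 (≈0.0209)
After 5 (propagate distance d=24): x=-11761/3570 (≈-3.2944) theta=149/7140 (≈0.0209)
After 6 (thin lens f=25): x=-11761/3570 (≈-3.2944) theta=27247/178500 (≈0.1526)
After 7 (propagate distance d=49 (to screen)): x=747053/178500 (≈4.1852) theta=27247/178500 (≈0.1526)
|theta_initial|=0.1000 |theta_final|=27247/178500 (≈0.1526) -> increased

Answer: yes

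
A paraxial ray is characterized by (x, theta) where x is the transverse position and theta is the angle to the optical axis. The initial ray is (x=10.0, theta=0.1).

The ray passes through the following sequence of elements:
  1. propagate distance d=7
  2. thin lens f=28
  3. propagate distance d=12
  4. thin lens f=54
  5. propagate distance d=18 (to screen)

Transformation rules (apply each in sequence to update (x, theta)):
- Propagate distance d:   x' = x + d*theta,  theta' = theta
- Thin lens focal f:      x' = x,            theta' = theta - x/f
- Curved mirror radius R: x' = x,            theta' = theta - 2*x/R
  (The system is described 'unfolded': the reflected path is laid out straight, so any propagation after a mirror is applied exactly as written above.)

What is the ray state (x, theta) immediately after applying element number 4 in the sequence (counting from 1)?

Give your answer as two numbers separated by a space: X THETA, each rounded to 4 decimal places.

Answer: 7.3143 -0.4176

Derivation:
Initial: x=10.0000 theta=0.1000
After 1 (propagate distance d=7): x=10.7000 theta=0.1000
After 2 (thin lens f=28): x=10.7000 theta=-79/280 (≈-0.2821)
After 3 (propagate distance d=12): x=256/35 (≈7.3143) theta=-79/280 (≈-0.2821)
After 4 (thin lens f=54): x=256/35 (≈7.3143) theta=-451/1080 (≈-0.4176)
Rounded to 4 decimal places: x = 7.3143, theta = -0.4176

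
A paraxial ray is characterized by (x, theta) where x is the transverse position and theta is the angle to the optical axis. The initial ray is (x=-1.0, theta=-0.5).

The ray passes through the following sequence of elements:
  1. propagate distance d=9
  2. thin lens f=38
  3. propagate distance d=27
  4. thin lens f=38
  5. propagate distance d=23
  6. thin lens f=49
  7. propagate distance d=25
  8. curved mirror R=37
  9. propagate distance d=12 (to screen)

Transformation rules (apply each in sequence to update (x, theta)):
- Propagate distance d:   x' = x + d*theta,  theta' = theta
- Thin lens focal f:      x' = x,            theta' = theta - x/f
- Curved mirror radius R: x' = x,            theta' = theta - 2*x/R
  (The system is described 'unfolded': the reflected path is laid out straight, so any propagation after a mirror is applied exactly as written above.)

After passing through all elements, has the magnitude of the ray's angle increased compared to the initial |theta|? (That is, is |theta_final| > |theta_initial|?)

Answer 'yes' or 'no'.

Initial: x=-1.0000 theta=-0.5000
After 1 (propagate distance d=9): x=-5.5000 theta=-0.5000
After 2 (thin lens f=38): x=-5.5000 theta=-27/76 (≈-0.3553)
After 3 (propagate distance d=27): x=-1147/76 (≈-15.0921) theta=-27/76 (≈-0.3553)
After 4 (thin lens f=38): x=-1147/76 (≈-15.0921) theta=121/2888 (≈0.0419)
After 5 (propagate distance d=23): x=-40803/2888 (≈-14.1285) theta=121/2888 (≈0.0419)
After 6 (thin lens f=49): x=-40803/2888 (≈-14.1285) theta=1669/5054 (≈0.3302)
After 7 (propagate distance d=25): x=-118721/20216 (≈-5.8726) theta=1669/5054 (≈0.3302)
After 8 (curved mirror R=37): x=-118721/20216 (≈-5.8726) theta=242227/373996 (≈0.6477)
After 9 (propagate distance d=12 (to screen)): x=1420771/747992 (≈1.8994) theta=242227/373996 (≈0.6477)
|theta_initial|=0.5000 |theta_final|=242227/373996 (≈0.6477) -> increased

Answer: yes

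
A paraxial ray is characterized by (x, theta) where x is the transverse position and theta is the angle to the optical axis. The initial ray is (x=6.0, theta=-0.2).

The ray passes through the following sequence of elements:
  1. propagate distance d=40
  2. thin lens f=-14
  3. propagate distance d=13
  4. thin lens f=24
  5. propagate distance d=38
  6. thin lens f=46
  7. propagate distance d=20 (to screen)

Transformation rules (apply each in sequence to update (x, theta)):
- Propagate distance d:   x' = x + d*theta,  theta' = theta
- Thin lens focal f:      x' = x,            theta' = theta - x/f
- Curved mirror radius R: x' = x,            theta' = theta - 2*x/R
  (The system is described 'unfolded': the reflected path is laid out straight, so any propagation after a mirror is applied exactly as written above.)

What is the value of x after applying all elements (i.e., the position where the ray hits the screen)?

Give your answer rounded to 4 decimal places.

Initial: x=6.0000 theta=-0.2000
After 1 (propagate distance d=40): x=-2.0000 theta=-0.2000
After 2 (thin lens f=-14): x=-2.0000 theta=-12/35 (≈-0.3429)
After 3 (propagate distance d=13): x=-226/35 (≈-6.4571) theta=-12/35 (≈-0.3429)
After 4 (thin lens f=24): x=-226/35 (≈-6.4571) theta=-31/420 (≈-0.0738)
After 5 (propagate distance d=38): x=-389/42 (≈-9.2619) theta=-31/420 (≈-0.0738)
After 6 (thin lens f=46): x=-389/42 (≈-9.2619) theta=44/345 (≈0.1275)
After 7 (propagate distance d=20 (to screen)): x=-2161/322 (≈-6.7112) theta=44/345 (≈0.1275)
Rounded to 4 decimal places: x = -6.7112

Answer: -6.7112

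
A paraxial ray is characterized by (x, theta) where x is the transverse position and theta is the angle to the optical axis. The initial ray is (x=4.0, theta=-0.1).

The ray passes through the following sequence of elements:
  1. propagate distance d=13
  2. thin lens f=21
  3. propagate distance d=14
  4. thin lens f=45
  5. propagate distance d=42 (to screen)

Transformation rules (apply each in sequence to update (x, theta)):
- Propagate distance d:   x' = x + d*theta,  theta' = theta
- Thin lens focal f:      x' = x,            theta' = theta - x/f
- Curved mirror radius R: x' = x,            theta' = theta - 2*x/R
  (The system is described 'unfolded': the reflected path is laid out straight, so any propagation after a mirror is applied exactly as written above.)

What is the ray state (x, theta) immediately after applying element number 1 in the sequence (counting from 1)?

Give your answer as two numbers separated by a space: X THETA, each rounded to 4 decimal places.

Answer: 2.7000 -0.1000

Derivation:
Initial: x=4.0000 theta=-0.1000
After 1 (propagate distance d=13): x=2.7000 theta=-0.1000
Rounded to 4 decimal places: x = 2.7000, theta = -0.1000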